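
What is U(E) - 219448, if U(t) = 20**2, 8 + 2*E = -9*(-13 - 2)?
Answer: -219048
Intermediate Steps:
E = 127/2 (E = -4 + (-9*(-13 - 2))/2 = -4 + (-9*(-15))/2 = -4 + (1/2)*135 = -4 + 135/2 = 127/2 ≈ 63.500)
U(t) = 400
U(E) - 219448 = 400 - 219448 = -219048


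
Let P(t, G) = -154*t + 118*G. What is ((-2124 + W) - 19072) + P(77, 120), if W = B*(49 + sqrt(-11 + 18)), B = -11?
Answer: -19433 - 11*sqrt(7) ≈ -19462.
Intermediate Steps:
W = -539 - 11*sqrt(7) (W = -11*(49 + sqrt(-11 + 18)) = -11*(49 + sqrt(7)) = -539 - 11*sqrt(7) ≈ -568.10)
((-2124 + W) - 19072) + P(77, 120) = ((-2124 + (-539 - 11*sqrt(7))) - 19072) + (-154*77 + 118*120) = ((-2663 - 11*sqrt(7)) - 19072) + (-11858 + 14160) = (-21735 - 11*sqrt(7)) + 2302 = -19433 - 11*sqrt(7)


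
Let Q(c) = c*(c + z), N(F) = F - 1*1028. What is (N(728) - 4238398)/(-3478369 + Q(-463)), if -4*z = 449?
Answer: 16954792/12848113 ≈ 1.3196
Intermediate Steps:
z = -449/4 (z = -¼*449 = -449/4 ≈ -112.25)
N(F) = -1028 + F (N(F) = F - 1028 = -1028 + F)
Q(c) = c*(-449/4 + c) (Q(c) = c*(c - 449/4) = c*(-449/4 + c))
(N(728) - 4238398)/(-3478369 + Q(-463)) = ((-1028 + 728) - 4238398)/(-3478369 + (¼)*(-463)*(-449 + 4*(-463))) = (-300 - 4238398)/(-3478369 + (¼)*(-463)*(-449 - 1852)) = -4238698/(-3478369 + (¼)*(-463)*(-2301)) = -4238698/(-3478369 + 1065363/4) = -4238698/(-12848113/4) = -4238698*(-4/12848113) = 16954792/12848113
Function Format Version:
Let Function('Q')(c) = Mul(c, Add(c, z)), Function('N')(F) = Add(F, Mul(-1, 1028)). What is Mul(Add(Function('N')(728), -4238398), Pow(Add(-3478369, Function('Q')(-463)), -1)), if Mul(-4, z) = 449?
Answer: Rational(16954792, 12848113) ≈ 1.3196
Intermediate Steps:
z = Rational(-449, 4) (z = Mul(Rational(-1, 4), 449) = Rational(-449, 4) ≈ -112.25)
Function('N')(F) = Add(-1028, F) (Function('N')(F) = Add(F, -1028) = Add(-1028, F))
Function('Q')(c) = Mul(c, Add(Rational(-449, 4), c)) (Function('Q')(c) = Mul(c, Add(c, Rational(-449, 4))) = Mul(c, Add(Rational(-449, 4), c)))
Mul(Add(Function('N')(728), -4238398), Pow(Add(-3478369, Function('Q')(-463)), -1)) = Mul(Add(Add(-1028, 728), -4238398), Pow(Add(-3478369, Mul(Rational(1, 4), -463, Add(-449, Mul(4, -463)))), -1)) = Mul(Add(-300, -4238398), Pow(Add(-3478369, Mul(Rational(1, 4), -463, Add(-449, -1852))), -1)) = Mul(-4238698, Pow(Add(-3478369, Mul(Rational(1, 4), -463, -2301)), -1)) = Mul(-4238698, Pow(Add(-3478369, Rational(1065363, 4)), -1)) = Mul(-4238698, Pow(Rational(-12848113, 4), -1)) = Mul(-4238698, Rational(-4, 12848113)) = Rational(16954792, 12848113)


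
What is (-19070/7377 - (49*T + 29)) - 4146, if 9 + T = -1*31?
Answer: -16359125/7377 ≈ -2217.6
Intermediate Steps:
T = -40 (T = -9 - 1*31 = -9 - 31 = -40)
(-19070/7377 - (49*T + 29)) - 4146 = (-19070/7377 - (49*(-40) + 29)) - 4146 = (-19070*1/7377 - (-1960 + 29)) - 4146 = (-19070/7377 - 1*(-1931)) - 4146 = (-19070/7377 + 1931) - 4146 = 14225917/7377 - 4146 = -16359125/7377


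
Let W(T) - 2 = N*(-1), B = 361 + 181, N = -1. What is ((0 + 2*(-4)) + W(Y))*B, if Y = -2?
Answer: -2710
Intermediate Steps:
B = 542
W(T) = 3 (W(T) = 2 - 1*(-1) = 2 + 1 = 3)
((0 + 2*(-4)) + W(Y))*B = ((0 + 2*(-4)) + 3)*542 = ((0 - 8) + 3)*542 = (-8 + 3)*542 = -5*542 = -2710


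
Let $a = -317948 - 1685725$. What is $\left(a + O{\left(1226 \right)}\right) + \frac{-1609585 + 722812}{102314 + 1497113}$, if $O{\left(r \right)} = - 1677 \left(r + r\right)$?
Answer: $- \frac{9781579803852}{1599427} \approx -6.1157 \cdot 10^{6}$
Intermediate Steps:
$O{\left(r \right)} = - 3354 r$ ($O{\left(r \right)} = - 1677 \cdot 2 r = - 3354 r$)
$a = -2003673$
$\left(a + O{\left(1226 \right)}\right) + \frac{-1609585 + 722812}{102314 + 1497113} = \left(-2003673 - 4112004\right) + \frac{-1609585 + 722812}{102314 + 1497113} = \left(-2003673 - 4112004\right) - \frac{886773}{1599427} = -6115677 - \frac{886773}{1599427} = - \frac{9781579803852}{1599427}$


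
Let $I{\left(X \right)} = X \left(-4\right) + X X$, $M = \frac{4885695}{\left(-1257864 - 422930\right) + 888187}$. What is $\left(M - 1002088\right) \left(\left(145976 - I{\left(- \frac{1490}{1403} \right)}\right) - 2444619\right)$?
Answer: $\frac{3593803446743642889740337}{1560174752263} \approx 2.3035 \cdot 10^{12}$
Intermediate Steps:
$M = - \frac{4885695}{792607}$ ($M = \frac{4885695}{-1680794 + 888187} = \frac{4885695}{-792607} = 4885695 \left(- \frac{1}{792607}\right) = - \frac{4885695}{792607} \approx -6.1641$)
$I{\left(X \right)} = X^{2} - 4 X$ ($I{\left(X \right)} = - 4 X + X^{2} = X^{2} - 4 X$)
$\left(M - 1002088\right) \left(\left(145976 - I{\left(- \frac{1490}{1403} \right)}\right) - 2444619\right) = \left(- \frac{4885695}{792607} - 1002088\right) \left(\left(145976 - - \frac{1490}{1403} \left(-4 - \frac{1490}{1403}\right)\right) - 2444619\right) = - \frac{794266849111 \left(\left(145976 - \left(-1490\right) \frac{1}{1403} \left(-4 - \frac{1490}{1403}\right)\right) - 2444619\right)}{792607} = - \frac{794266849111 \left(\left(145976 - - \frac{1490 \left(-4 - \frac{1490}{1403}\right)}{1403}\right) - 2444619\right)}{792607} = - \frac{794266849111 \left(\left(145976 - \left(- \frac{1490}{1403}\right) \left(- \frac{7102}{1403}\right)\right) - 2444619\right)}{792607} = - \frac{794266849111 \left(\left(145976 - \frac{10581980}{1968409}\right) - 2444619\right)}{792607} = - \frac{794266849111 \left(\frac{287329890204}{1968409} - 2444619\right)}{792607} = \left(- \frac{794266849111}{792607}\right) \left(- \frac{4524680150967}{1968409}\right) = \frac{3593803446743642889740337}{1560174752263}$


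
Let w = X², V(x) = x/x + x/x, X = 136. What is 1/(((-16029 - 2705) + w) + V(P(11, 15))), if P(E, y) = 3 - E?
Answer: -1/236 ≈ -0.0042373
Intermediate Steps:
V(x) = 2 (V(x) = 1 + 1 = 2)
w = 18496 (w = 136² = 18496)
1/(((-16029 - 2705) + w) + V(P(11, 15))) = 1/(((-16029 - 2705) + 18496) + 2) = 1/((-18734 + 18496) + 2) = 1/(-238 + 2) = 1/(-236) = -1/236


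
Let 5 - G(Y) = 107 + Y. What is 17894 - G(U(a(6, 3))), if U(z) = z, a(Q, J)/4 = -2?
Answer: 17988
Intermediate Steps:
a(Q, J) = -8 (a(Q, J) = 4*(-2) = -8)
G(Y) = -102 - Y (G(Y) = 5 - (107 + Y) = 5 + (-107 - Y) = -102 - Y)
17894 - G(U(a(6, 3))) = 17894 - (-102 - 1*(-8)) = 17894 - (-102 + 8) = 17894 - 1*(-94) = 17894 + 94 = 17988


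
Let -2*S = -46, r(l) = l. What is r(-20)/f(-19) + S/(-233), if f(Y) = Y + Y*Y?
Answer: -6263/39843 ≈ -0.15719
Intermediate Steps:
S = 23 (S = -½*(-46) = 23)
f(Y) = Y + Y²
r(-20)/f(-19) + S/(-233) = -20*(-1/(19*(1 - 19))) + 23/(-233) = -20/((-19*(-18))) + 23*(-1/233) = -20/342 - 23/233 = -20*1/342 - 23/233 = -10/171 - 23/233 = -6263/39843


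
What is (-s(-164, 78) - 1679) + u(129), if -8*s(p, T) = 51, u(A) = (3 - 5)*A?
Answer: -15445/8 ≈ -1930.6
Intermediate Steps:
u(A) = -2*A
s(p, T) = -51/8 (s(p, T) = -⅛*51 = -51/8)
(-s(-164, 78) - 1679) + u(129) = (-1*(-51/8) - 1679) - 2*129 = (51/8 - 1679) - 258 = -13381/8 - 258 = -15445/8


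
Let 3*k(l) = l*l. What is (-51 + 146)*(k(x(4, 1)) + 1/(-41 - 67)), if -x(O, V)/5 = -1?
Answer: 85405/108 ≈ 790.79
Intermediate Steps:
x(O, V) = 5 (x(O, V) = -5*(-1) = 5)
k(l) = l²/3 (k(l) = (l*l)/3 = l²/3)
(-51 + 146)*(k(x(4, 1)) + 1/(-41 - 67)) = (-51 + 146)*((⅓)*5² + 1/(-41 - 67)) = 95*((⅓)*25 + 1/(-108)) = 95*(25/3 - 1/108) = 95*(899/108) = 85405/108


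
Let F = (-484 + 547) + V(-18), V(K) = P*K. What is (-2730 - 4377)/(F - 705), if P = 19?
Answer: 2369/328 ≈ 7.2226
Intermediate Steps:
V(K) = 19*K
F = -279 (F = (-484 + 547) + 19*(-18) = 63 - 342 = -279)
(-2730 - 4377)/(F - 705) = (-2730 - 4377)/(-279 - 705) = -7107/(-984) = -7107*(-1/984) = 2369/328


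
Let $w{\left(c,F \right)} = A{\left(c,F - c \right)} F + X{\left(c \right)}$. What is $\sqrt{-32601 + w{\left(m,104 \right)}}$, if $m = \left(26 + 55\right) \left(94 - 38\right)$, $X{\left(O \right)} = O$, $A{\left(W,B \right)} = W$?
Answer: $\sqrt{443679} \approx 666.09$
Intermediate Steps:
$m = 4536$ ($m = 81 \cdot 56 = 4536$)
$w{\left(c,F \right)} = c + F c$ ($w{\left(c,F \right)} = c F + c = F c + c = c + F c$)
$\sqrt{-32601 + w{\left(m,104 \right)}} = \sqrt{-32601 + 4536 \left(1 + 104\right)} = \sqrt{-32601 + 4536 \cdot 105} = \sqrt{-32601 + 476280} = \sqrt{443679}$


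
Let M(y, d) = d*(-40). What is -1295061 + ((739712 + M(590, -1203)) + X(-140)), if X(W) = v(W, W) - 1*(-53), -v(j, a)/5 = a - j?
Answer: -507176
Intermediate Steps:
M(y, d) = -40*d
v(j, a) = -5*a + 5*j (v(j, a) = -5*(a - j) = -5*a + 5*j)
X(W) = 53 (X(W) = (-5*W + 5*W) - 1*(-53) = 0 + 53 = 53)
-1295061 + ((739712 + M(590, -1203)) + X(-140)) = -1295061 + ((739712 - 40*(-1203)) + 53) = -1295061 + ((739712 + 48120) + 53) = -1295061 + (787832 + 53) = -1295061 + 787885 = -507176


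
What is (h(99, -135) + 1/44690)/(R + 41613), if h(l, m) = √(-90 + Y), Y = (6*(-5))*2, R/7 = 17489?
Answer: 1/7330768840 + 5*I*√6/164036 ≈ 1.3641e-10 + 7.4663e-5*I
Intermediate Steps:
R = 122423 (R = 7*17489 = 122423)
Y = -60 (Y = -30*2 = -60)
h(l, m) = 5*I*√6 (h(l, m) = √(-90 - 60) = √(-150) = 5*I*√6)
(h(99, -135) + 1/44690)/(R + 41613) = (5*I*√6 + 1/44690)/(122423 + 41613) = (5*I*√6 + 1/44690)/164036 = (1/44690 + 5*I*√6)*(1/164036) = 1/7330768840 + 5*I*√6/164036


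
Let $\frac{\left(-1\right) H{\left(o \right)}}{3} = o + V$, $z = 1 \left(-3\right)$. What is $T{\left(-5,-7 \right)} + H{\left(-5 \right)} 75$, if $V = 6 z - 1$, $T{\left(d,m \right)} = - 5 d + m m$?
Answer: $5474$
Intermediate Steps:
$T{\left(d,m \right)} = m^{2} - 5 d$ ($T{\left(d,m \right)} = - 5 d + m^{2} = m^{2} - 5 d$)
$z = -3$
$V = -19$ ($V = 6 \left(-3\right) - 1 = -18 + \left(-2 + 1\right) = -18 - 1 = -19$)
$H{\left(o \right)} = 57 - 3 o$ ($H{\left(o \right)} = - 3 \left(o - 19\right) = - 3 \left(-19 + o\right) = 57 - 3 o$)
$T{\left(-5,-7 \right)} + H{\left(-5 \right)} 75 = \left(\left(-7\right)^{2} - -25\right) + \left(57 - -15\right) 75 = \left(49 + 25\right) + \left(57 + 15\right) 75 = 74 + 72 \cdot 75 = 74 + 5400 = 5474$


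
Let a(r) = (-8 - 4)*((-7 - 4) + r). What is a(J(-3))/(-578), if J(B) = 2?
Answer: -54/289 ≈ -0.18685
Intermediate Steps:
a(r) = 132 - 12*r (a(r) = -12*(-11 + r) = 132 - 12*r)
a(J(-3))/(-578) = (132 - 12*2)/(-578) = (132 - 24)*(-1/578) = 108*(-1/578) = -54/289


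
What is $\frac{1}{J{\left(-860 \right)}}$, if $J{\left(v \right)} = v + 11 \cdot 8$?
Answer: $- \frac{1}{772} \approx -0.0012953$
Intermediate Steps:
$J{\left(v \right)} = 88 + v$ ($J{\left(v \right)} = v + 88 = 88 + v$)
$\frac{1}{J{\left(-860 \right)}} = \frac{1}{88 - 860} = \frac{1}{-772} = - \frac{1}{772}$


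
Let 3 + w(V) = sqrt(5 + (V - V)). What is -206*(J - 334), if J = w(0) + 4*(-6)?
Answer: 74366 - 206*sqrt(5) ≈ 73905.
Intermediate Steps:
w(V) = -3 + sqrt(5) (w(V) = -3 + sqrt(5 + (V - V)) = -3 + sqrt(5 + 0) = -3 + sqrt(5))
J = -27 + sqrt(5) (J = (-3 + sqrt(5)) + 4*(-6) = (-3 + sqrt(5)) - 24 = -27 + sqrt(5) ≈ -24.764)
-206*(J - 334) = -206*((-27 + sqrt(5)) - 334) = -206*(-361 + sqrt(5)) = 74366 - 206*sqrt(5)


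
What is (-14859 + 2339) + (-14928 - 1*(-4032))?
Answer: -23416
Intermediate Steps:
(-14859 + 2339) + (-14928 - 1*(-4032)) = -12520 + (-14928 + 4032) = -12520 - 10896 = -23416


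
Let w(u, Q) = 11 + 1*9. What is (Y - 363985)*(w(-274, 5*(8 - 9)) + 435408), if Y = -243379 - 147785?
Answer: -328813018772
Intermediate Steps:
Y = -391164
w(u, Q) = 20 (w(u, Q) = 11 + 9 = 20)
(Y - 363985)*(w(-274, 5*(8 - 9)) + 435408) = (-391164 - 363985)*(20 + 435408) = -755149*435428 = -328813018772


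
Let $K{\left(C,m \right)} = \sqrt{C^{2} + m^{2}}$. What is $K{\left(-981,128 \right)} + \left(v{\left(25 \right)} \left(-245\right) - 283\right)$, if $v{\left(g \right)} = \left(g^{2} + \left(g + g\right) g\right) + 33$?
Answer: $-467743 + \sqrt{978745} \approx -4.6675 \cdot 10^{5}$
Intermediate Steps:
$v{\left(g \right)} = 33 + 3 g^{2}$ ($v{\left(g \right)} = \left(g^{2} + 2 g g\right) + 33 = \left(g^{2} + 2 g^{2}\right) + 33 = 3 g^{2} + 33 = 33 + 3 g^{2}$)
$K{\left(-981,128 \right)} + \left(v{\left(25 \right)} \left(-245\right) - 283\right) = \sqrt{\left(-981\right)^{2} + 128^{2}} + \left(\left(33 + 3 \cdot 25^{2}\right) \left(-245\right) - 283\right) = \sqrt{962361 + 16384} + \left(\left(33 + 3 \cdot 625\right) \left(-245\right) - 283\right) = \sqrt{978745} + \left(\left(33 + 1875\right) \left(-245\right) - 283\right) = \sqrt{978745} + \left(1908 \left(-245\right) - 283\right) = \sqrt{978745} - 467743 = -467743 + \sqrt{978745}$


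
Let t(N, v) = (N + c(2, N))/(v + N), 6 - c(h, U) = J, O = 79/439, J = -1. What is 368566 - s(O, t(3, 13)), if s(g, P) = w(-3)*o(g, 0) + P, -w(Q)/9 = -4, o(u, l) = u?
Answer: 1294378845/3512 ≈ 3.6856e+5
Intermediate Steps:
w(Q) = 36 (w(Q) = -9*(-4) = 36)
O = 79/439 (O = 79*(1/439) = 79/439 ≈ 0.17995)
c(h, U) = 7 (c(h, U) = 6 - 1*(-1) = 6 + 1 = 7)
t(N, v) = (7 + N)/(N + v) (t(N, v) = (N + 7)/(v + N) = (7 + N)/(N + v))
s(g, P) = P + 36*g (s(g, P) = 36*g + P = P + 36*g)
368566 - s(O, t(3, 13)) = 368566 - ((7 + 3)/(3 + 13) + 36*(79/439)) = 368566 - (10/16 + 2844/439) = 368566 - ((1/16)*10 + 2844/439) = 368566 - (5/8 + 2844/439) = 368566 - 1*24947/3512 = 368566 - 24947/3512 = 1294378845/3512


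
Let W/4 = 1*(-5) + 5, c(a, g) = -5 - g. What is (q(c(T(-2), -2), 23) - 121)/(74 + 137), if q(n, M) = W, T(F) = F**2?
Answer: -121/211 ≈ -0.57346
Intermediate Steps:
W = 0 (W = 4*(1*(-5) + 5) = 4*(-5 + 5) = 4*0 = 0)
q(n, M) = 0
(q(c(T(-2), -2), 23) - 121)/(74 + 137) = (0 - 121)/(74 + 137) = -121/211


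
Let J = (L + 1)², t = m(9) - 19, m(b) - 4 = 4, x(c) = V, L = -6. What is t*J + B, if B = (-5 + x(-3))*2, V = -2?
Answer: -289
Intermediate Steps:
x(c) = -2
m(b) = 8 (m(b) = 4 + 4 = 8)
t = -11 (t = 8 - 19 = -11)
B = -14 (B = (-5 - 2)*2 = -7*2 = -14)
J = 25 (J = (-6 + 1)² = (-5)² = 25)
t*J + B = -11*25 - 14 = -275 - 14 = -289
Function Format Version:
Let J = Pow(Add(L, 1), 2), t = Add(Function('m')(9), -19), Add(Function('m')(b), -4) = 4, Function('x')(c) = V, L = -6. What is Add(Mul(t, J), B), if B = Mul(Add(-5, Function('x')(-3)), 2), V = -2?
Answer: -289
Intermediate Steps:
Function('x')(c) = -2
Function('m')(b) = 8 (Function('m')(b) = Add(4, 4) = 8)
t = -11 (t = Add(8, -19) = -11)
B = -14 (B = Mul(Add(-5, -2), 2) = Mul(-7, 2) = -14)
J = 25 (J = Pow(Add(-6, 1), 2) = Pow(-5, 2) = 25)
Add(Mul(t, J), B) = Add(Mul(-11, 25), -14) = Add(-275, -14) = -289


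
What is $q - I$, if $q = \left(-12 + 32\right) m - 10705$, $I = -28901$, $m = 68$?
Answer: $19556$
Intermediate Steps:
$q = -9345$ ($q = \left(-12 + 32\right) 68 - 10705 = 20 \cdot 68 - 10705 = 1360 - 10705 = -9345$)
$q - I = -9345 - -28901 = -9345 + 28901 = 19556$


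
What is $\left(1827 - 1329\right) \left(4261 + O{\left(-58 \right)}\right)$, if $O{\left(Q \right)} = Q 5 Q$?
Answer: $10498338$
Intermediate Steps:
$O{\left(Q \right)} = 5 Q^{2}$ ($O{\left(Q \right)} = 5 Q Q = 5 Q^{2}$)
$\left(1827 - 1329\right) \left(4261 + O{\left(-58 \right)}\right) = \left(1827 - 1329\right) \left(4261 + 5 \left(-58\right)^{2}\right) = 498 \left(4261 + 5 \cdot 3364\right) = 498 \left(4261 + 16820\right) = 498 \cdot 21081 = 10498338$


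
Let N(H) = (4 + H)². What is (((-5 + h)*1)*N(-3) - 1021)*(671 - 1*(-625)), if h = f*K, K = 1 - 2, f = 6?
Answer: -1337472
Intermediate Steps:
K = -1
h = -6 (h = 6*(-1) = -6)
(((-5 + h)*1)*N(-3) - 1021)*(671 - 1*(-625)) = (((-5 - 6)*1)*(4 - 3)² - 1021)*(671 - 1*(-625)) = (-11*1*1² - 1021)*(671 + 625) = (-11*1 - 1021)*1296 = (-11 - 1021)*1296 = -1032*1296 = -1337472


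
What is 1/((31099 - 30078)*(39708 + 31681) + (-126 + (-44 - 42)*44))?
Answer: 1/72884259 ≈ 1.3720e-8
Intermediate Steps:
1/((31099 - 30078)*(39708 + 31681) + (-126 + (-44 - 42)*44)) = 1/(1021*71389 + (-126 - 86*44)) = 1/(72888169 + (-126 - 3784)) = 1/(72888169 - 3910) = 1/72884259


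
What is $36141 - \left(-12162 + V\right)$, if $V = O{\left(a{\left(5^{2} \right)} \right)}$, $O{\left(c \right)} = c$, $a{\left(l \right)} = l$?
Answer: $48278$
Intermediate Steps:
$V = 25$ ($V = 5^{2} = 25$)
$36141 - \left(-12162 + V\right) = 36141 - \left(-12162 + 25\right) = 36141 - -12137 = 36141 + 12137 = 48278$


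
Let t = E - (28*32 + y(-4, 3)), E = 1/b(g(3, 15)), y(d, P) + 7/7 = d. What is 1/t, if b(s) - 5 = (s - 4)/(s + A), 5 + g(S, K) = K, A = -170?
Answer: -397/353647 ≈ -0.0011226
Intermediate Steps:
y(d, P) = -1 + d
g(S, K) = -5 + K
b(s) = 5 + (-4 + s)/(-170 + s) (b(s) = 5 + (s - 4)/(s - 170) = 5 + (-4 + s)/(-170 + s))
E = 80/397 (E = 1/(2*(-427 + 3*(-5 + 15))/(-170 + (-5 + 15))) = 1/(2*(-427 + 3*10)/(-170 + 10)) = 1/(2*(-427 + 30)/(-160)) = 1/(2*(-1/160)*(-397)) = 1/(397/80) = 80/397 ≈ 0.20151)
t = -353647/397 (t = 80/397 - (28*32 + (-1 - 4)) = 80/397 - (896 - 5) = 80/397 - 1*891 = 80/397 - 891 = -353647/397 ≈ -890.80)
1/t = 1/(-353647/397) = -397/353647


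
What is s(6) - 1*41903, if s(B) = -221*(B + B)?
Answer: -44555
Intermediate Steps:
s(B) = -442*B
s(6) - 1*41903 = -442*6 - 1*41903 = -2652 - 41903 = -44555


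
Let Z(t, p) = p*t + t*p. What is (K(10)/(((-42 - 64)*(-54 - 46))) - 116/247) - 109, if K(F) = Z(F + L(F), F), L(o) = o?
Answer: -1432573/13091 ≈ -109.43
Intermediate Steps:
Z(t, p) = 2*p*t (Z(t, p) = p*t + p*t = 2*p*t)
K(F) = 4*F² (K(F) = 2*F*(F + F) = 2*F*(2*F) = 4*F²)
(K(10)/(((-42 - 64)*(-54 - 46))) - 116/247) - 109 = ((4*10²)/(((-42 - 64)*(-54 - 46))) - 116/247) - 109 = ((4*100)/((-106*(-100))) - 116*1/247) - 109 = (400/10600 - 116/247) - 109 = (400*(1/10600) - 116/247) - 109 = (2/53 - 116/247) - 109 = -5654/13091 - 109 = -1432573/13091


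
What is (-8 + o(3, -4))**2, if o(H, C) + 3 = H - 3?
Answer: 121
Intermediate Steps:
o(H, C) = -6 + H (o(H, C) = -3 + (H - 3) = -3 + (-3 + H) = -6 + H)
(-8 + o(3, -4))**2 = (-8 + (-6 + 3))**2 = (-8 - 3)**2 = (-11)**2 = 121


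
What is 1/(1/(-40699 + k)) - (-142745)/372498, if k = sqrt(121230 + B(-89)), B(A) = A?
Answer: -15160153357/372498 + 23*sqrt(229) ≈ -40351.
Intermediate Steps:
k = 23*sqrt(229) (k = sqrt(121230 - 89) = sqrt(121141) = 23*sqrt(229) ≈ 348.05)
1/(1/(-40699 + k)) - (-142745)/372498 = 1/(1/(-40699 + 23*sqrt(229))) - (-142745)/372498 = (-40699 + 23*sqrt(229)) - (-142745)/372498 = (-40699 + 23*sqrt(229)) - 1*(-142745/372498) = (-40699 + 23*sqrt(229)) + 142745/372498 = -15160153357/372498 + 23*sqrt(229)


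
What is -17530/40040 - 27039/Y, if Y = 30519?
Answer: -53921321/40732692 ≈ -1.3238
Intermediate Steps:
-17530/40040 - 27039/Y = -17530/40040 - 27039/30519 = -17530*1/40040 - 27039*1/30519 = -1753/4004 - 9013/10173 = -53921321/40732692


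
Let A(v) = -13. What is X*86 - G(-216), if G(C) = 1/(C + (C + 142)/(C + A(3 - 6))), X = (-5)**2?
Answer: 106188729/49390 ≈ 2150.0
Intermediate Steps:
X = 25
G(C) = 1/(C + (142 + C)/(-13 + C)) (G(C) = 1/(C + (C + 142)/(C - 13)) = 1/(C + (142 + C)/(-13 + C)))
X*86 - G(-216) = 25*86 - (-13 - 216)/(142 + (-216)**2 - 12*(-216)) = 2150 - (-229)/(142 + 46656 + 2592) = 2150 - (-229)/49390 = 2150 - 1*(-229/49390) = 2150 + 229/49390 = 106188729/49390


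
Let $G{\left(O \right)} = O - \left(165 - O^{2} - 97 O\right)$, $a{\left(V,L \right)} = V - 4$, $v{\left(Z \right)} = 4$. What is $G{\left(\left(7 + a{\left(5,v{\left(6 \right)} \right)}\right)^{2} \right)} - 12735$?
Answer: $-2532$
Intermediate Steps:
$a{\left(V,L \right)} = -4 + V$
$G{\left(O \right)} = -165 + O^{2} + 98 O$ ($G{\left(O \right)} = O + \left(-165 + O^{2} + 97 O\right) = -165 + O^{2} + 98 O$)
$G{\left(\left(7 + a{\left(5,v{\left(6 \right)} \right)}\right)^{2} \right)} - 12735 = \left(-165 + \left(\left(7 + \left(-4 + 5\right)\right)^{2}\right)^{2} + 98 \left(7 + \left(-4 + 5\right)\right)^{2}\right) - 12735 = \left(-165 + \left(\left(7 + 1\right)^{2}\right)^{2} + 98 \left(7 + 1\right)^{2}\right) - 12735 = \left(-165 + \left(8^{2}\right)^{2} + 98 \cdot 8^{2}\right) - 12735 = \left(-165 + 64^{2} + 98 \cdot 64\right) - 12735 = \left(-165 + 4096 + 6272\right) - 12735 = 10203 - 12735 = -2532$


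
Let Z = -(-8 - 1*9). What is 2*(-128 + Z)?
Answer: -222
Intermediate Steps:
Z = 17 (Z = -(-8 - 9) = -1*(-17) = 17)
2*(-128 + Z) = 2*(-128 + 17) = 2*(-111) = -222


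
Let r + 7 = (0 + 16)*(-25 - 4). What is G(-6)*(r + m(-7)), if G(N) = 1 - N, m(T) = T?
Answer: -3346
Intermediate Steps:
r = -471 (r = -7 + (0 + 16)*(-25 - 4) = -7 + 16*(-29) = -7 - 464 = -471)
G(-6)*(r + m(-7)) = (1 - 1*(-6))*(-471 - 7) = (1 + 6)*(-478) = 7*(-478) = -3346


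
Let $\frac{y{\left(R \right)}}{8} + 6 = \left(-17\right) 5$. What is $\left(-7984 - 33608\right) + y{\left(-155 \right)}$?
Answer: $-42320$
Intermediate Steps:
$y{\left(R \right)} = -728$ ($y{\left(R \right)} = -48 + 8 \left(\left(-17\right) 5\right) = -48 + 8 \left(-85\right) = -48 - 680 = -728$)
$\left(-7984 - 33608\right) + y{\left(-155 \right)} = \left(-7984 - 33608\right) - 728 = -41592 - 728 = -42320$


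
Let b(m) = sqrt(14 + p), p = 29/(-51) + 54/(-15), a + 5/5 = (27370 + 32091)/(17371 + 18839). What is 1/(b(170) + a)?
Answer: -841918710/12349933739 + 5141820*sqrt(639285)/12349933739 ≈ 0.26472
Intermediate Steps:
a = 23251/36210 (a = -1 + (27370 + 32091)/(17371 + 18839) = -1 + 59461/36210 = 23251/36210 ≈ 0.64212)
p = -1063/255 (p = 29*(-1/51) + 54*(-1/15) = -29/51 - 18/5 = -1063/255 ≈ -4.1686)
b(m) = sqrt(639285)/255 (b(m) = sqrt(14 - 1063/255) = sqrt(2507/255) = sqrt(639285)/255)
1/(b(170) + a) = 1/(sqrt(639285)/255 + 23251/36210) = 1/(23251/36210 + sqrt(639285)/255)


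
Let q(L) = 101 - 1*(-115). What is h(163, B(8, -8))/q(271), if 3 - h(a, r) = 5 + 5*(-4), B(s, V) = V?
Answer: 1/12 ≈ 0.083333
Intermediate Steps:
q(L) = 216 (q(L) = 101 + 115 = 216)
h(a, r) = 18 (h(a, r) = 3 - (5 + 5*(-4)) = 3 - (5 - 20) = 3 - 1*(-15) = 3 + 15 = 18)
h(163, B(8, -8))/q(271) = 18/216 = 18*(1/216) = 1/12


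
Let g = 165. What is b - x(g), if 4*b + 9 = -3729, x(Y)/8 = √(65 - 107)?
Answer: -1869/2 - 8*I*√42 ≈ -934.5 - 51.846*I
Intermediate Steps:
x(Y) = 8*I*√42 (x(Y) = 8*√(65 - 107) = 8*√(-42) = 8*(I*√42) = 8*I*√42)
b = -1869/2 (b = -9/4 + (¼)*(-3729) = -9/4 - 3729/4 = -1869/2 ≈ -934.50)
b - x(g) = -1869/2 - 8*I*√42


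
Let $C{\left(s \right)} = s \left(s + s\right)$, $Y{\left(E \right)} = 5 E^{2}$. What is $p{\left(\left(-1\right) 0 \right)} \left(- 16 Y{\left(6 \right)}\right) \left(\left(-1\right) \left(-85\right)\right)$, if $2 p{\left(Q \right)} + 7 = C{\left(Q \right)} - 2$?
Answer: $1101600$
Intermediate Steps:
$C{\left(s \right)} = 2 s^{2}$ ($C{\left(s \right)} = s 2 s = 2 s^{2}$)
$p{\left(Q \right)} = - \frac{9}{2} + Q^{2}$ ($p{\left(Q \right)} = - \frac{7}{2} + \frac{2 Q^{2} - 2}{2} = - \frac{7}{2} + \frac{-2 + 2 Q^{2}}{2} = - \frac{7}{2} + \left(-1 + Q^{2}\right) = - \frac{9}{2} + Q^{2}$)
$p{\left(\left(-1\right) 0 \right)} \left(- 16 Y{\left(6 \right)}\right) \left(\left(-1\right) \left(-85\right)\right) = \left(- \frac{9}{2} + \left(\left(-1\right) 0\right)^{2}\right) \left(- 16 \cdot 5 \cdot 6^{2}\right) \left(\left(-1\right) \left(-85\right)\right) = \left(- \frac{9}{2} + 0^{2}\right) \left(- 16 \cdot 5 \cdot 36\right) 85 = \left(- \frac{9}{2} + 0\right) \left(\left(-16\right) 180\right) 85 = \left(- \frac{9}{2}\right) \left(-2880\right) 85 = 12960 \cdot 85 = 1101600$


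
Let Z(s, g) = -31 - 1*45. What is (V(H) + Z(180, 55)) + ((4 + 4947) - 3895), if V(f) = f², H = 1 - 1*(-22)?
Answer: 1509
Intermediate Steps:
Z(s, g) = -76 (Z(s, g) = -31 - 45 = -76)
H = 23 (H = 1 + 22 = 23)
(V(H) + Z(180, 55)) + ((4 + 4947) - 3895) = (23² - 76) + ((4 + 4947) - 3895) = (529 - 76) + (4951 - 3895) = 453 + 1056 = 1509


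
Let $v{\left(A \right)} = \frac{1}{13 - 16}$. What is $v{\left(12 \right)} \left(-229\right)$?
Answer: $\frac{229}{3} \approx 76.333$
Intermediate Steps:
$v{\left(A \right)} = - \frac{1}{3}$ ($v{\left(A \right)} = \frac{1}{-3} = - \frac{1}{3}$)
$v{\left(12 \right)} \left(-229\right) = \left(- \frac{1}{3}\right) \left(-229\right) = \frac{229}{3}$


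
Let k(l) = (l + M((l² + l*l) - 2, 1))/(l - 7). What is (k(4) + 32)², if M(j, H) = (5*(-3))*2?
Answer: 14884/9 ≈ 1653.8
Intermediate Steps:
M(j, H) = -30 (M(j, H) = -15*2 = -30)
k(l) = (-30 + l)/(-7 + l) (k(l) = (l - 30)/(l - 7) = (-30 + l)/(-7 + l))
(k(4) + 32)² = ((-30 + 4)/(-7 + 4) + 32)² = (-26/(-3) + 32)² = (-⅓*(-26) + 32)² = (26/3 + 32)² = (122/3)² = 14884/9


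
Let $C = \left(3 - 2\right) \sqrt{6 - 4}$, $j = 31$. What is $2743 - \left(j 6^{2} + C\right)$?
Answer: $1627 - \sqrt{2} \approx 1625.6$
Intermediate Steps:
$C = \sqrt{2}$ ($C = 1 \sqrt{2} = \sqrt{2} \approx 1.4142$)
$2743 - \left(j 6^{2} + C\right) = 2743 - \left(31 \cdot 6^{2} + \sqrt{2}\right) = 2743 - \left(31 \cdot 36 + \sqrt{2}\right) = 2743 - \left(1116 + \sqrt{2}\right) = 1627 - \sqrt{2}$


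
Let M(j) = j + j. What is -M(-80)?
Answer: 160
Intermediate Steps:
M(j) = 2*j
-M(-80) = -2*(-80) = -1*(-160) = 160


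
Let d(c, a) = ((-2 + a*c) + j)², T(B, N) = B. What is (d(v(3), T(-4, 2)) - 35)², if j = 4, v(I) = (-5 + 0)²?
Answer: 91565761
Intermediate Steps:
v(I) = 25 (v(I) = (-5)² = 25)
d(c, a) = (2 + a*c)² (d(c, a) = ((-2 + a*c) + 4)² = (2 + a*c)²)
(d(v(3), T(-4, 2)) - 35)² = ((2 - 4*25)² - 35)² = ((2 - 100)² - 35)² = ((-98)² - 35)² = (9604 - 35)² = 9569² = 91565761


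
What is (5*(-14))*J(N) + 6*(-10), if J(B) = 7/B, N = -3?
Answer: 310/3 ≈ 103.33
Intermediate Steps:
(5*(-14))*J(N) + 6*(-10) = (5*(-14))*(7/(-3)) + 6*(-10) = -490*(-1)/3 - 60 = -70*(-7/3) - 60 = 490/3 - 60 = 310/3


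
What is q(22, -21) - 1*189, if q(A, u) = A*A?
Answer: 295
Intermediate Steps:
q(A, u) = A**2
q(22, -21) - 1*189 = 22**2 - 1*189 = 484 - 189 = 295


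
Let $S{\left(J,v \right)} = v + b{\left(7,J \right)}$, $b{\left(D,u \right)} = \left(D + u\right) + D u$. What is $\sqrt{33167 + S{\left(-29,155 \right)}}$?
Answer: $\sqrt{33097} \approx 181.93$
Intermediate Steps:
$b{\left(D,u \right)} = D + u + D u$
$S{\left(J,v \right)} = 7 + v + 8 J$ ($S{\left(J,v \right)} = v + \left(7 + J + 7 J\right) = v + \left(7 + 8 J\right) = 7 + v + 8 J$)
$\sqrt{33167 + S{\left(-29,155 \right)}} = \sqrt{33167 + \left(7 + 155 + 8 \left(-29\right)\right)} = \sqrt{33167 + \left(7 + 155 - 232\right)} = \sqrt{33167 - 70} = \sqrt{33097}$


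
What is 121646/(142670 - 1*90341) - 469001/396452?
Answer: 23684446663/20745936708 ≈ 1.1416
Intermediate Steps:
121646/(142670 - 1*90341) - 469001/396452 = 121646/(142670 - 90341) - 469001*1/396452 = 121646/52329 - 469001/396452 = 23684446663/20745936708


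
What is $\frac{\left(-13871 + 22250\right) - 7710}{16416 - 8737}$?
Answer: $\frac{669}{7679} \approx 0.087121$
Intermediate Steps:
$\frac{\left(-13871 + 22250\right) - 7710}{16416 - 8737} = \frac{8379 - 7710}{7679} = 669 \cdot \frac{1}{7679} = \frac{669}{7679}$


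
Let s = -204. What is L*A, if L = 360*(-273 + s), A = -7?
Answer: 1202040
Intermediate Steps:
L = -171720 (L = 360*(-273 - 204) = 360*(-477) = -171720)
L*A = -171720*(-7) = 1202040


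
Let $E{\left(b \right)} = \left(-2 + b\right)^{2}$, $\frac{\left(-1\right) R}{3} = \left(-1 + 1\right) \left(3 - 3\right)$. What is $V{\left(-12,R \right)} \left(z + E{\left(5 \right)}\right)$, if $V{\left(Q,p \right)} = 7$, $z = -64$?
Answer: $-385$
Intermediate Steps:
$R = 0$ ($R = - 3 \left(-1 + 1\right) \left(3 - 3\right) = - 3 \cdot 0 \cdot 0 = \left(-3\right) 0 = 0$)
$V{\left(-12,R \right)} \left(z + E{\left(5 \right)}\right) = 7 \left(-64 + \left(-2 + 5\right)^{2}\right) = 7 \left(-64 + 3^{2}\right) = 7 \left(-64 + 9\right) = 7 \left(-55\right) = -385$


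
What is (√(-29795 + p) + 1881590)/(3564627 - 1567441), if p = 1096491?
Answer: 940795/998593 + √266674/998593 ≈ 0.94264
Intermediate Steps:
(√(-29795 + p) + 1881590)/(3564627 - 1567441) = (√(-29795 + 1096491) + 1881590)/(3564627 - 1567441) = (√1066696 + 1881590)/1997186 = (2*√266674 + 1881590)*(1/1997186) = (1881590 + 2*√266674)*(1/1997186) = 940795/998593 + √266674/998593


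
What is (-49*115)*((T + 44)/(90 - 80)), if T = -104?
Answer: 33810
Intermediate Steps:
(-49*115)*((T + 44)/(90 - 80)) = (-49*115)*((-104 + 44)/(90 - 80)) = -(-338100)/10 = -5635*(-6) = 33810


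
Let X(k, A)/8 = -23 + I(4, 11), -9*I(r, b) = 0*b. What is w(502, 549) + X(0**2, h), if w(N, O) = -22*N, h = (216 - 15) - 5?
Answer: -11228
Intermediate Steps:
h = 196 (h = 201 - 5 = 196)
I(r, b) = 0 (I(r, b) = -0*b = -1/9*0 = 0)
X(k, A) = -184 (X(k, A) = 8*(-23 + 0) = 8*(-23) = -184)
w(502, 549) + X(0**2, h) = -22*502 - 184 = -11044 - 184 = -11228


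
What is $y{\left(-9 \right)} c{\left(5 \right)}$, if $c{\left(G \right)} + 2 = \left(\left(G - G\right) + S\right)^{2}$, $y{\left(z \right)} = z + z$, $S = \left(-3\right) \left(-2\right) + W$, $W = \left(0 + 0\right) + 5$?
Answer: $-2142$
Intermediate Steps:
$W = 5$ ($W = 0 + 5 = 5$)
$S = 11$ ($S = \left(-3\right) \left(-2\right) + 5 = 6 + 5 = 11$)
$y{\left(z \right)} = 2 z$
$c{\left(G \right)} = 119$ ($c{\left(G \right)} = -2 + \left(\left(G - G\right) + 11\right)^{2} = -2 + \left(0 + 11\right)^{2} = -2 + 11^{2} = -2 + 121 = 119$)
$y{\left(-9 \right)} c{\left(5 \right)} = 2 \left(-9\right) 119 = \left(-18\right) 119 = -2142$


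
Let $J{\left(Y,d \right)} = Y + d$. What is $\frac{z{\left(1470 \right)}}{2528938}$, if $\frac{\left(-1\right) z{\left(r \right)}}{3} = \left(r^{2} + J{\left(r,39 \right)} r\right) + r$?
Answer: $- \frac{6570900}{1264469} \approx -5.1966$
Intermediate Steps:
$z{\left(r \right)} = - 3 r - 3 r^{2} - 3 r \left(39 + r\right)$ ($z{\left(r \right)} = - 3 \left(\left(r^{2} + \left(r + 39\right) r\right) + r\right) = - 3 \left(\left(r^{2} + \left(39 + r\right) r\right) + r\right) = - 3 \left(\left(r^{2} + r \left(39 + r\right)\right) + r\right) = - 3 \left(r + r^{2} + r \left(39 + r\right)\right) = - 3 r - 3 r^{2} - 3 r \left(39 + r\right)$)
$\frac{z{\left(1470 \right)}}{2528938} = \frac{\left(-6\right) 1470 \left(20 + 1470\right)}{2528938} = \left(-6\right) 1470 \cdot 1490 \cdot \frac{1}{2528938} = \left(-13141800\right) \frac{1}{2528938} = - \frac{6570900}{1264469}$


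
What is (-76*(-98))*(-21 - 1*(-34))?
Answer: 96824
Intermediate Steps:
(-76*(-98))*(-21 - 1*(-34)) = 7448*(-21 + 34) = 7448*13 = 96824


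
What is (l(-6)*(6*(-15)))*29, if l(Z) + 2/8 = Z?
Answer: 32625/2 ≈ 16313.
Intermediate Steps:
l(Z) = -¼ + Z
(l(-6)*(6*(-15)))*29 = ((-¼ - 6)*(6*(-15)))*29 = -25/4*(-90)*29 = (1125/2)*29 = 32625/2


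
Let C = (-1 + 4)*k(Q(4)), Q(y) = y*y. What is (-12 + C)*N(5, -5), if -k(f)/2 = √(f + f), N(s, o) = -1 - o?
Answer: -48 - 96*√2 ≈ -183.76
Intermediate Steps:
Q(y) = y²
k(f) = -2*√2*√f (k(f) = -2*√(f + f) = -2*√2*√f)
C = -24*√2 (C = (-1 + 4)*(-2*√2*√(4²)) = 3*(-2*√2*√16) = 3*(-2*√2*4) = 3*(-8*√2) = -24*√2 ≈ -33.941)
(-12 + C)*N(5, -5) = (-12 - 24*√2)*(-1 - 1*(-5)) = (-12 - 24*√2)*(-1 + 5) = (-12 - 24*√2)*4 = -48 - 96*√2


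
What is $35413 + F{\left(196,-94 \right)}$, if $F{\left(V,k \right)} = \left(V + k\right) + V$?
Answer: $35711$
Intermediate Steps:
$F{\left(V,k \right)} = k + 2 V$
$35413 + F{\left(196,-94 \right)} = 35413 + \left(-94 + 2 \cdot 196\right) = 35413 + \left(-94 + 392\right) = 35413 + 298 = 35711$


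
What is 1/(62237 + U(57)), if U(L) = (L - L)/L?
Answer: 1/62237 ≈ 1.6068e-5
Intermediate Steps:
U(L) = 0 (U(L) = 0/L = 0)
1/(62237 + U(57)) = 1/(62237 + 0) = 1/62237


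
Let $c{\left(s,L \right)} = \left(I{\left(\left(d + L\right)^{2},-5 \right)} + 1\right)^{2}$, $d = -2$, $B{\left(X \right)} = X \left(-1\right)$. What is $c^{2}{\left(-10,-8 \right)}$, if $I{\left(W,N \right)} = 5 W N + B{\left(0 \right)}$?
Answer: $39000037490001$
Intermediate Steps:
$B{\left(X \right)} = - X$
$I{\left(W,N \right)} = 5 N W$ ($I{\left(W,N \right)} = 5 W N - 0 = 5 N W + 0 = 5 N W$)
$c{\left(s,L \right)} = \left(1 - 25 \left(-2 + L\right)^{2}\right)^{2}$ ($c{\left(s,L \right)} = \left(5 \left(-5\right) \left(-2 + L\right)^{2} + 1\right)^{2} = \left(- 25 \left(-2 + L\right)^{2} + 1\right)^{2} = \left(1 - 25 \left(-2 + L\right)^{2}\right)^{2}$)
$c^{2}{\left(-10,-8 \right)} = \left(\left(-1 + 25 \left(-2 - 8\right)^{2}\right)^{2}\right)^{2} = \left(\left(-1 + 25 \left(-10\right)^{2}\right)^{2}\right)^{2} = \left(\left(-1 + 25 \cdot 100\right)^{2}\right)^{2} = \left(\left(-1 + 2500\right)^{2}\right)^{2} = \left(2499^{2}\right)^{2} = 6245001^{2} = 39000037490001$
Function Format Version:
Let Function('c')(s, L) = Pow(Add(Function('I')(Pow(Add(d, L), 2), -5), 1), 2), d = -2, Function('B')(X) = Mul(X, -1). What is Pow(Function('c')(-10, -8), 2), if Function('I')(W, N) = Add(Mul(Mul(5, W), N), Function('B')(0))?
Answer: 39000037490001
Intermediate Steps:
Function('B')(X) = Mul(-1, X)
Function('I')(W, N) = Mul(5, N, W) (Function('I')(W, N) = Add(Mul(Mul(5, W), N), Mul(-1, 0)) = Add(Mul(5, N, W), 0) = Mul(5, N, W))
Function('c')(s, L) = Pow(Add(1, Mul(-25, Pow(Add(-2, L), 2))), 2) (Function('c')(s, L) = Pow(Add(Mul(5, -5, Pow(Add(-2, L), 2)), 1), 2) = Pow(Add(Mul(-25, Pow(Add(-2, L), 2)), 1), 2) = Pow(Add(1, Mul(-25, Pow(Add(-2, L), 2))), 2))
Pow(Function('c')(-10, -8), 2) = Pow(Pow(Add(-1, Mul(25, Pow(Add(-2, -8), 2))), 2), 2) = Pow(Pow(Add(-1, Mul(25, Pow(-10, 2))), 2), 2) = Pow(Pow(Add(-1, Mul(25, 100)), 2), 2) = Pow(Pow(Add(-1, 2500), 2), 2) = Pow(Pow(2499, 2), 2) = Pow(6245001, 2) = 39000037490001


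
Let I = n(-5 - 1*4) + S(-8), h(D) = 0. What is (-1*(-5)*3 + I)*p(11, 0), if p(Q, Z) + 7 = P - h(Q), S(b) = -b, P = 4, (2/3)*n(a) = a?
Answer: -57/2 ≈ -28.500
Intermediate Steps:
n(a) = 3*a/2
p(Q, Z) = -3 (p(Q, Z) = -7 + (4 - 1*0) = -7 + (4 + 0) = -7 + 4 = -3)
I = -11/2 (I = 3*(-5 - 1*4)/2 - 1*(-8) = 3*(-5 - 4)/2 + 8 = (3/2)*(-9) + 8 = -27/2 + 8 = -11/2 ≈ -5.5000)
(-1*(-5)*3 + I)*p(11, 0) = (-1*(-5)*3 - 11/2)*(-3) = (5*3 - 11/2)*(-3) = (15 - 11/2)*(-3) = (19/2)*(-3) = -57/2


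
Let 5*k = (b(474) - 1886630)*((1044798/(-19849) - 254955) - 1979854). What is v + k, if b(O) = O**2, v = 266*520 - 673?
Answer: 3205387329975527/4315 ≈ 7.4285e+11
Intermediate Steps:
v = 137647 (v = 138320 - 673 = 137647)
k = 3205386736028722/4315 (k = ((474**2 - 1886630)*((1044798/(-19849) - 254955) - 1979854))/5 = ((224676 - 1886630)*((1044798*(-1/19849) - 254955) - 1979854))/5 = (-1661954*((-45426/863 - 254955) - 1979854))/5 = (-1661954*(-220071591/863 - 1979854))/5 = (-1661954*(-1928685593/863))/5 = (1/5)*(3205386736028722/863) = 3205386736028722/4315 ≈ 7.4285e+11)
v + k = 137647 + 3205386736028722/4315 = 3205387329975527/4315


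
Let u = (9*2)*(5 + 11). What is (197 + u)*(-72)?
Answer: -34920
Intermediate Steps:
u = 288 (u = 18*16 = 288)
(197 + u)*(-72) = (197 + 288)*(-72) = 485*(-72) = -34920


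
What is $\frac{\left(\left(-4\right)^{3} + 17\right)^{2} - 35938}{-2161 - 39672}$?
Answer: $\frac{33729}{41833} \approx 0.80628$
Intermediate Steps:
$\frac{\left(\left(-4\right)^{3} + 17\right)^{2} - 35938}{-2161 - 39672} = \frac{\left(-64 + 17\right)^{2} - 35938}{-41833} = \left(\left(-47\right)^{2} - 35938\right) \left(- \frac{1}{41833}\right) = \left(2209 - 35938\right) \left(- \frac{1}{41833}\right) = \left(-33729\right) \left(- \frac{1}{41833}\right) = \frac{33729}{41833}$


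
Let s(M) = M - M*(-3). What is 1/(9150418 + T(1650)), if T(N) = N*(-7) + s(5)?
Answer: 1/9138888 ≈ 1.0942e-7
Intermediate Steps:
s(M) = 4*M (s(M) = M - (-3)*M = M + 3*M = 4*M)
T(N) = 20 - 7*N (T(N) = N*(-7) + 4*5 = -7*N + 20 = 20 - 7*N)
1/(9150418 + T(1650)) = 1/(9150418 + (20 - 7*1650)) = 1/(9150418 + (20 - 11550)) = 1/(9150418 - 11530) = 1/9138888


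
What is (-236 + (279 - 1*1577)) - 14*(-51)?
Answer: -820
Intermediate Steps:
(-236 + (279 - 1*1577)) - 14*(-51) = (-236 + (279 - 1577)) + 714 = (-236 - 1298) + 714 = -1534 + 714 = -820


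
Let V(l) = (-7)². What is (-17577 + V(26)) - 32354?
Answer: -49882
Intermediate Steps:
V(l) = 49
(-17577 + V(26)) - 32354 = (-17577 + 49) - 32354 = -17528 - 32354 = -49882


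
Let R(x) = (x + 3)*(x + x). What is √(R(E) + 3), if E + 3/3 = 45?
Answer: √4139 ≈ 64.335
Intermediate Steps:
E = 44 (E = -1 + 45 = 44)
R(x) = 2*x*(3 + x) (R(x) = (3 + x)*(2*x) = 2*x*(3 + x))
√(R(E) + 3) = √(2*44*(3 + 44) + 3) = √(2*44*47 + 3) = √(4136 + 3) = √4139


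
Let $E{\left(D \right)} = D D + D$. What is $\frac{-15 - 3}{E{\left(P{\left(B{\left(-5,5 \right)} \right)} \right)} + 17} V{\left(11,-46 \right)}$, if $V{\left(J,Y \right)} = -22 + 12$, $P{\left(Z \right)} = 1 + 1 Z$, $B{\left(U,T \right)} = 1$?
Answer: $\frac{180}{23} \approx 7.8261$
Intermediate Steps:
$P{\left(Z \right)} = 1 + Z$
$E{\left(D \right)} = D + D^{2}$ ($E{\left(D \right)} = D^{2} + D = D + D^{2}$)
$V{\left(J,Y \right)} = -10$
$\frac{-15 - 3}{E{\left(P{\left(B{\left(-5,5 \right)} \right)} \right)} + 17} V{\left(11,-46 \right)} = \frac{-15 - 3}{\left(1 + 1\right) \left(1 + \left(1 + 1\right)\right) + 17} \left(-10\right) = - \frac{18}{2 \left(1 + 2\right) + 17} \left(-10\right) = - \frac{18}{2 \cdot 3 + 17} \left(-10\right) = - \frac{18}{6 + 17} \left(-10\right) = - \frac{18}{23} \left(-10\right) = \left(-18\right) \frac{1}{23} \left(-10\right) = \left(- \frac{18}{23}\right) \left(-10\right) = \frac{180}{23}$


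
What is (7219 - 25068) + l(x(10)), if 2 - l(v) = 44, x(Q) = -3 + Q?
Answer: -17891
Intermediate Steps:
l(v) = -42 (l(v) = 2 - 1*44 = 2 - 44 = -42)
(7219 - 25068) + l(x(10)) = (7219 - 25068) - 42 = -17849 - 42 = -17891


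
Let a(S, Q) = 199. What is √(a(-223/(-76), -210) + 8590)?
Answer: √8789 ≈ 93.750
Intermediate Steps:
√(a(-223/(-76), -210) + 8590) = √(199 + 8590) = √8789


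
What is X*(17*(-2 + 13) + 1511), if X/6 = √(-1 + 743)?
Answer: 10188*√742 ≈ 2.7752e+5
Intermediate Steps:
X = 6*√742 (X = 6*√(-1 + 743) = 6*√742 ≈ 163.44)
X*(17*(-2 + 13) + 1511) = (6*√742)*(17*(-2 + 13) + 1511) = (6*√742)*(17*11 + 1511) = (6*√742)*(187 + 1511) = (6*√742)*1698 = 10188*√742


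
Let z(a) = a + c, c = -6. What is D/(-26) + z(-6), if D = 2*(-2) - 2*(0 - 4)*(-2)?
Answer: -146/13 ≈ -11.231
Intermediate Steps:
z(a) = -6 + a (z(a) = a - 6 = -6 + a)
D = -20 (D = -4 - (-8)*(-2) = -4 - 2*(-4)*(-2) = -4 + 8*(-2) = -4 - 16 = -20)
D/(-26) + z(-6) = -20/(-26) + (-6 - 6) = -1/26*(-20) - 12 = 10/13 - 12 = -146/13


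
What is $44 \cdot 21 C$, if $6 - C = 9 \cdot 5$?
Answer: $-36036$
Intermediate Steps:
$C = -39$ ($C = 6 - 9 \cdot 5 = 6 - 45 = -39$)
$44 \cdot 21 C = 44 \cdot 21 \left(-39\right) = 924 \left(-39\right) = -36036$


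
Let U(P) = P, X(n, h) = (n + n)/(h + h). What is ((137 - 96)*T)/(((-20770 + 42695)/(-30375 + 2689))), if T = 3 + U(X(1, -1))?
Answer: -2270252/21925 ≈ -103.55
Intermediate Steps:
X(n, h) = n/h (X(n, h) = (2*n)/((2*h)) = (2*n)*(1/(2*h)) = n/h)
T = 2 (T = 3 + 1/(-1) = 3 + 1*(-1) = 3 - 1 = 2)
((137 - 96)*T)/(((-20770 + 42695)/(-30375 + 2689))) = ((137 - 96)*2)/(((-20770 + 42695)/(-30375 + 2689))) = (41*2)/((21925/(-27686))) = 82/((21925*(-1/27686))) = 82/(-21925/27686) = 82*(-27686/21925) = -2270252/21925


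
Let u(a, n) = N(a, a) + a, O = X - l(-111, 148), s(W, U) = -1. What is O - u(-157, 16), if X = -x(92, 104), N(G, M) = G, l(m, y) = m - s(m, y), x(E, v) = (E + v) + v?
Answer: 124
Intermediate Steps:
x(E, v) = E + 2*v
l(m, y) = 1 + m (l(m, y) = m - 1*(-1) = m + 1 = 1 + m)
X = -300 (X = -(92 + 2*104) = -(92 + 208) = -1*300 = -300)
O = -190 (O = -300 - (1 - 111) = -300 - 1*(-110) = -300 + 110 = -190)
u(a, n) = 2*a (u(a, n) = a + a = 2*a)
O - u(-157, 16) = -190 - 2*(-157) = -190 - 1*(-314) = -190 + 314 = 124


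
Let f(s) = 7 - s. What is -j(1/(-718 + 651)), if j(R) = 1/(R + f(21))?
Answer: 67/939 ≈ 0.071352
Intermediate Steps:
j(R) = 1/(-14 + R) (j(R) = 1/(R + (7 - 1*21)) = 1/(R + (7 - 21)) = 1/(R - 14) = 1/(-14 + R))
-j(1/(-718 + 651)) = -1/(-14 + 1/(-718 + 651)) = -1/(-14 + 1/(-67)) = -1/(-14 - 1/67) = -1/(-939/67) = -1*(-67/939) = 67/939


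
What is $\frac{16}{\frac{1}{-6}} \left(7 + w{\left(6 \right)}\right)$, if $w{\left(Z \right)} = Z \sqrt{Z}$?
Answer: $-672 - 576 \sqrt{6} \approx -2082.9$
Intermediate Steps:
$w{\left(Z \right)} = Z^{\frac{3}{2}}$
$\frac{16}{\frac{1}{-6}} \left(7 + w{\left(6 \right)}\right) = \frac{16}{\frac{1}{-6}} \left(7 + 6^{\frac{3}{2}}\right) = \frac{16}{- \frac{1}{6}} \left(7 + 6 \sqrt{6}\right) = 16 \left(-6\right) \left(7 + 6 \sqrt{6}\right) = - 96 \left(7 + 6 \sqrt{6}\right) = -672 - 576 \sqrt{6}$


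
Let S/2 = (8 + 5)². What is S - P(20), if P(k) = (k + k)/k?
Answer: 336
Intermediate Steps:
P(k) = 2 (P(k) = (2*k)/k = 2)
S = 338 (S = 2*(8 + 5)² = 2*13² = 2*169 = 338)
S - P(20) = 338 - 1*2 = 338 - 2 = 336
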